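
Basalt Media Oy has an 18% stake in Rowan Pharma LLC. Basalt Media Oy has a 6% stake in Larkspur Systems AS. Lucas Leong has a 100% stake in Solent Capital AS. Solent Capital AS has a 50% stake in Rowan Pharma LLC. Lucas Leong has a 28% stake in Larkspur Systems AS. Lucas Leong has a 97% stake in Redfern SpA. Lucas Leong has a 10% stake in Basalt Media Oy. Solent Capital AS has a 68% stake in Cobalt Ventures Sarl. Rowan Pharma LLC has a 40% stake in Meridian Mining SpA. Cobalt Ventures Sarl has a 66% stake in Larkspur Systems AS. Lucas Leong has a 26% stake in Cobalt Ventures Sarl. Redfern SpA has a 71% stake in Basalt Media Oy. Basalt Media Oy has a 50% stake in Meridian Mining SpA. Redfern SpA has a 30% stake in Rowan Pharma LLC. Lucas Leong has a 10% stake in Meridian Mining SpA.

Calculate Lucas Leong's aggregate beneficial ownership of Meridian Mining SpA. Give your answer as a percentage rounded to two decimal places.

86.75%

Lucas reaches Meridian along 7 paths.
Direct stake: 10% = 10%.
Via Solent → Rowan: 100% × 50% × 40% = 20%.
Via Redfern → Rowan: 97% × 30% × 40% = 11.64%.
Via Redfern → Basalt → Rowan: 97% × 71% × 18% × 40% = 4.95864%.
Via Basalt → Rowan: 10% × 18% × 40% = 0.72%.
Via Redfern → Basalt: 97% × 71% × 50% = 34.435%.
Via Basalt: 10% × 50% = 5%.
Total: 10% + 20% + 11.64% + 4.95864% + 0.72% + 34.435% + 5% = 86.75364%.
Rounded: 86.75%.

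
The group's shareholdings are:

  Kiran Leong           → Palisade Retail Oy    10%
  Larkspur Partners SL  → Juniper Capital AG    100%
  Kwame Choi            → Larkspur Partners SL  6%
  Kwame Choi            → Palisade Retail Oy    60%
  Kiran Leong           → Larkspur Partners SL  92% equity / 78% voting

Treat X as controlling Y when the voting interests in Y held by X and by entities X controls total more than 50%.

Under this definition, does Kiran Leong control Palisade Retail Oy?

Kiran holds 78% of Larkspur, so Kiran controls Larkspur.
Larkspur holds 100% of Juniper, so Kiran controls Juniper.
In Palisade, Kiran's side holds only 10%, not > 50%.
So Kiran does not control Palisade.

No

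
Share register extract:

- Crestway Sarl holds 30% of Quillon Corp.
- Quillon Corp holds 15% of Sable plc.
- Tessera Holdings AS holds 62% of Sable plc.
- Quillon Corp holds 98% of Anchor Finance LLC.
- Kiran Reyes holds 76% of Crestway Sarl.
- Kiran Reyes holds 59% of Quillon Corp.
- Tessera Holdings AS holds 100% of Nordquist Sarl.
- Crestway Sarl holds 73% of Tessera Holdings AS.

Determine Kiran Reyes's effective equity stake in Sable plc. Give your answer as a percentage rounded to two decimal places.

46.67%

Kiran reaches Sable along 3 paths.
Via Crestway → Quillon: 76% × 30% × 15% = 3.42%.
Via Quillon: 59% × 15% = 8.85%.
Via Crestway → Tessera: 76% × 73% × 62% = 34.3976%.
Total: 3.42% + 8.85% + 34.3976% = 46.6676%.
Rounded: 46.67%.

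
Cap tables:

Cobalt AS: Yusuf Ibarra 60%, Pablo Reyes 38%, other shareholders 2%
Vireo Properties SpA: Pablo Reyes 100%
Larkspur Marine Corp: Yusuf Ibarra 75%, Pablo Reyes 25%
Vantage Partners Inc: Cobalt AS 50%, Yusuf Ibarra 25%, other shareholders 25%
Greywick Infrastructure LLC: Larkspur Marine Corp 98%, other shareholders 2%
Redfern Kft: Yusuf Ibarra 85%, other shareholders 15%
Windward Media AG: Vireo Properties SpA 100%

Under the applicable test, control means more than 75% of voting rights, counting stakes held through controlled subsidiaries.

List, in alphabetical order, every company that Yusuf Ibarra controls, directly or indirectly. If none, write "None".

Redfern Kft

Yusuf holds 85% of Redfern, so Yusuf controls Redfern.
No other company's threshold is met.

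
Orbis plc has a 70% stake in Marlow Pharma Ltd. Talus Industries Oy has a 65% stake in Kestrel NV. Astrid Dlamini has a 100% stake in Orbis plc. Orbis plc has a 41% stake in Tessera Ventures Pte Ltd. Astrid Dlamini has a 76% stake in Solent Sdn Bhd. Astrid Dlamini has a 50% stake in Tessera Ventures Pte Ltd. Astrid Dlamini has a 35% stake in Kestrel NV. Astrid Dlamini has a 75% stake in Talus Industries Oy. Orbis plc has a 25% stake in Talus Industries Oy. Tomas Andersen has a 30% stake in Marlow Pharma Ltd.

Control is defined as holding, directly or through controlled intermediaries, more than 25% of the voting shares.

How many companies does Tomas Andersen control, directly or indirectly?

Tomas holds 30% of Marlow, so Tomas controls Marlow.
No other company's threshold is met.
Tomas controls 1 company.

1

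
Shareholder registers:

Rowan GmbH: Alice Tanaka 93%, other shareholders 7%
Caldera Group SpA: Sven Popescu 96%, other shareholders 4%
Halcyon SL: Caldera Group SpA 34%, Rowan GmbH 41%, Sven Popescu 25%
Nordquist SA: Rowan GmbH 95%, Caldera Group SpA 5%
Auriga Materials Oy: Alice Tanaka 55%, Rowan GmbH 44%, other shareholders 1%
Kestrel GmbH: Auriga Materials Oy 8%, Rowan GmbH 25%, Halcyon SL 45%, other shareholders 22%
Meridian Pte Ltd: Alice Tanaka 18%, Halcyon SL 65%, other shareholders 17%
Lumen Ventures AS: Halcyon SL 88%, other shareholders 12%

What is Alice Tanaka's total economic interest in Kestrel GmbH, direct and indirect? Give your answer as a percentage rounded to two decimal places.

Alice reaches Kestrel along 4 paths.
Via Auriga: 55% × 8% = 4.4%.
Via Rowan → Auriga: 93% × 44% × 8% = 3.2736%.
Via Rowan: 93% × 25% = 23.25%.
Via Rowan → Halcyon: 93% × 41% × 45% = 17.1585%.
Total: 4.4% + 3.2736% + 23.25% + 17.1585% = 48.0821%.
Rounded: 48.08%.

48.08%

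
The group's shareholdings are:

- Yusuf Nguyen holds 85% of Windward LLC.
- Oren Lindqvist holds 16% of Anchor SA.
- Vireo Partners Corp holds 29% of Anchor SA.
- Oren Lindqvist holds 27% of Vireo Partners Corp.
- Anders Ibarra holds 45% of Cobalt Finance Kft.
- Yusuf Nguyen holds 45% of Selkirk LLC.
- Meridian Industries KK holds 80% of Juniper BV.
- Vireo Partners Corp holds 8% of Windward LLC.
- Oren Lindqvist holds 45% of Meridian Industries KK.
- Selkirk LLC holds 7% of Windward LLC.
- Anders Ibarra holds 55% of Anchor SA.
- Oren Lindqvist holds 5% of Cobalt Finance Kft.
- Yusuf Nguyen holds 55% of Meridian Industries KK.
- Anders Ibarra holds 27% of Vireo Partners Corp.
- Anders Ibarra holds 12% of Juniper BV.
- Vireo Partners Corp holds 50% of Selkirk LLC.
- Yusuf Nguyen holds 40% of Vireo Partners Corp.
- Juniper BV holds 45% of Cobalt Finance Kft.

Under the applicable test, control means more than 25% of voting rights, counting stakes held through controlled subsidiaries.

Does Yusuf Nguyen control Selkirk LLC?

Yusuf holds 40% of Vireo, so Yusuf controls Vireo.
Vireo and Yusuf together hold 50% + 45% = 95% of Selkirk, so Yusuf controls Selkirk.

Yes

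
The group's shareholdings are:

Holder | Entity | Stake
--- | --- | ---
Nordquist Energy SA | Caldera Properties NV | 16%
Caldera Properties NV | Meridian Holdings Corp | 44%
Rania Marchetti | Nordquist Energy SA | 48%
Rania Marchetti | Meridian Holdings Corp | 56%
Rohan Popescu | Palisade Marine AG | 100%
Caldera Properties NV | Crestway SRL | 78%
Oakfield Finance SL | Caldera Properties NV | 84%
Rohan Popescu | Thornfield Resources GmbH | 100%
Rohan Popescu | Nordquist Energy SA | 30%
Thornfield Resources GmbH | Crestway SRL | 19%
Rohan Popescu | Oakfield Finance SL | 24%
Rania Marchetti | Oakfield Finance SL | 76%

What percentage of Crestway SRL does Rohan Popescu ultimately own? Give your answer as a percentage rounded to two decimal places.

38.47%

Rohan reaches Crestway along 3 paths.
Via Nordquist → Caldera: 30% × 16% × 78% = 3.744%.
Via Oakfield → Caldera: 24% × 84% × 78% = 15.7248%.
Via Thornfield: 100% × 19% = 19%.
Total: 3.744% + 15.7248% + 19% = 38.4688%.
Rounded: 38.47%.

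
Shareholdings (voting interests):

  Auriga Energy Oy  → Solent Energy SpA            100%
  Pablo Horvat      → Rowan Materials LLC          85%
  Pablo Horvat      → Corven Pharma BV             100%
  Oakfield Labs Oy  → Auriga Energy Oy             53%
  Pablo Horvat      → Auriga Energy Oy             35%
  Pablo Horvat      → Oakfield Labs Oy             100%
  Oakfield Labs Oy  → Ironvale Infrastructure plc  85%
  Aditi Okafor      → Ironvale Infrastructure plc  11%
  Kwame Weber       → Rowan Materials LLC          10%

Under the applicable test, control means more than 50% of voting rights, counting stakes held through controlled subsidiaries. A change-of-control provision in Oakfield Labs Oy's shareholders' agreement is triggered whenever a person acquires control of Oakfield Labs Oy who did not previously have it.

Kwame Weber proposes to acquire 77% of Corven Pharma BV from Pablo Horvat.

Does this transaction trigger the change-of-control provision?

No

The purchase adds only to Kwame's holdings (Pablo's stake shrinks), so Kwame is the only person who could newly come to control Oakfield.
Kwame's largest direct stake is 10% in Rowan, which does not meet the threshold, so Kwame controls no company.
Neither Kwame nor any entity Kwame controls holds any voting interest in Oakfield.
So before the transaction, Kwame does not control Oakfield.
After the purchase, Kwame holds 77% of Corven directly, and Pablo's stake falls to 23%.
Kwame holds 77% of Corven, so Kwame controls Corven.
After the transaction, neither Kwame nor any entity Kwame controls holds a voting interest in Oakfield, so Kwame still does not control it.
No new person acquires control, so the clause is not triggered.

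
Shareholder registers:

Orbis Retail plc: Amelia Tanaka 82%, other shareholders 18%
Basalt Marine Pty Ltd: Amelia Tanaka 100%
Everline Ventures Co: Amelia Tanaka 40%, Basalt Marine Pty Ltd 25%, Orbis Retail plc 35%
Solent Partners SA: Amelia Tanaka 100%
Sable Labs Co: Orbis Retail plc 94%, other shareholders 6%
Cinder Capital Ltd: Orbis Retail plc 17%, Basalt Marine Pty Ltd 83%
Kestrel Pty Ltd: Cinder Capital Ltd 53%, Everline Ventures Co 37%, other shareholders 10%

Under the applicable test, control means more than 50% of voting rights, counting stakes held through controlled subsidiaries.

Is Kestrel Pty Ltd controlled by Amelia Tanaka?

Amelia holds 100% of Basalt, so Amelia controls Basalt.
Amelia holds 82% of Orbis, so Amelia controls Orbis.
Amelia and Basalt and Orbis together hold 40% + 25% + 35% = 100% of Everline, so Amelia controls Everline.
Orbis and Basalt together hold 17% + 83% = 100% of Cinder, so Amelia controls Cinder.
Cinder and Everline together hold 53% + 37% = 90% of Kestrel, so Amelia controls Kestrel.

Yes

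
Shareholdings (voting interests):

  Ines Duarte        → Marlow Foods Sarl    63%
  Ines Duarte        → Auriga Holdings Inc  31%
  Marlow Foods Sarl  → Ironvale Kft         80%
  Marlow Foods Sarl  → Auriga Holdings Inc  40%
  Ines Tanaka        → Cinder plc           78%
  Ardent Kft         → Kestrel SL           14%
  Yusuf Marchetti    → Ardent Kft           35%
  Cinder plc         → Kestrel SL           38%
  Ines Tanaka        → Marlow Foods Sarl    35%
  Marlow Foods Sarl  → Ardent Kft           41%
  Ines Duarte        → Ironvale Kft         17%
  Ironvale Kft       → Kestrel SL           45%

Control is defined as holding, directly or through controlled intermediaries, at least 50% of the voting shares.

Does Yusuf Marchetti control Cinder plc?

No

Yusuf's largest direct stake is 35% in Ardent, which does not meet the threshold, so Yusuf controls no company.
Neither Yusuf nor any entity Yusuf controls holds any voting interest in Cinder.
So Yusuf does not control Cinder.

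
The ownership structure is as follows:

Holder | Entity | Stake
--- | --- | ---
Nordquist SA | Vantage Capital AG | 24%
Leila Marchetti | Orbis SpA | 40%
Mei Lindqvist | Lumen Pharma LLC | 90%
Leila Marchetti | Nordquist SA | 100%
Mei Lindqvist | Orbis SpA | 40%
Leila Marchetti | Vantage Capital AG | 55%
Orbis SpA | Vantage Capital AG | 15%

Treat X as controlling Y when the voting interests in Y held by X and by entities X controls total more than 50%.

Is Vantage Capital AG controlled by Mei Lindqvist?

No

Mei holds 90% of Lumen, so Mei controls Lumen.
Neither Mei nor any entity Mei controls holds any voting interest in Vantage.
So Mei does not control Vantage.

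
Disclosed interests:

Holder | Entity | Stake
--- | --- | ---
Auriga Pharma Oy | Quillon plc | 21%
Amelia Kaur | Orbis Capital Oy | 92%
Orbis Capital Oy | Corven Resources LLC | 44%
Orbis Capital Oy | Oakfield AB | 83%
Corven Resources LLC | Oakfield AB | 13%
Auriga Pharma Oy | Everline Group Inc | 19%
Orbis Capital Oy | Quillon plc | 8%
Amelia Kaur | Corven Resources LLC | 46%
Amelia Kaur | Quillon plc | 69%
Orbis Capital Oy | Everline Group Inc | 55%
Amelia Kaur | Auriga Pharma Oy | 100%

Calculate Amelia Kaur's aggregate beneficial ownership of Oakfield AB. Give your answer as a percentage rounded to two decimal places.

Amelia reaches Oakfield along 3 paths.
Via Orbis: 92% × 83% = 76.36%.
Via Corven: 46% × 13% = 5.98%.
Via Orbis → Corven: 92% × 44% × 13% = 5.2624%.
Total: 76.36% + 5.98% + 5.2624% = 87.6024%.
Rounded: 87.60%.

87.60%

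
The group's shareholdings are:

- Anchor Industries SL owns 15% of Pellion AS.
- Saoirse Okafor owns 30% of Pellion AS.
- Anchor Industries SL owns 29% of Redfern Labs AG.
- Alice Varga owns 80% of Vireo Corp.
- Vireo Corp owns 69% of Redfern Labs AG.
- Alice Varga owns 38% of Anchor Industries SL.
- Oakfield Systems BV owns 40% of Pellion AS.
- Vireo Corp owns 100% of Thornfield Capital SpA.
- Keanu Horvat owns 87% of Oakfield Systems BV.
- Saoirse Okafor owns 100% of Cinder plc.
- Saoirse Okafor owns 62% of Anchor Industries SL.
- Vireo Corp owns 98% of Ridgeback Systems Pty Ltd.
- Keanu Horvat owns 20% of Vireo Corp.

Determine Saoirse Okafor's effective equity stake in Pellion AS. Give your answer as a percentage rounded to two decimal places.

Saoirse reaches Pellion along 2 paths.
Direct stake: 30% = 30%.
Via Anchor: 62% × 15% = 9.3%.
Total: 30% + 9.3% = 39.3%.
Rounded: 39.30%.

39.30%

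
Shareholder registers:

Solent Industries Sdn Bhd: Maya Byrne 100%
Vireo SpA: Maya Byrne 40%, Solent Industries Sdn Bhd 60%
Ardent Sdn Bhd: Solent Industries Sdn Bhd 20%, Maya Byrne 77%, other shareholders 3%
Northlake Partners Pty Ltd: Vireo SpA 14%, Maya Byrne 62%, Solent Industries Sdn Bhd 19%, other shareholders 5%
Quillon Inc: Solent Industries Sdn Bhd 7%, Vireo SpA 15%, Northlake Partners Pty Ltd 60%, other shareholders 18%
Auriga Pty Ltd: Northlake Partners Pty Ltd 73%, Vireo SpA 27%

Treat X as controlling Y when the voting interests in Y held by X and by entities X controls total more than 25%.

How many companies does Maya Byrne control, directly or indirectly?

6

Maya holds 100% of Solent, so Maya controls Solent.
Maya and Solent together hold 40% + 60% = 100% of Vireo, so Maya controls Vireo.
Solent and Maya together hold 20% + 77% = 97% of Ardent, so Maya controls Ardent.
Vireo and Maya and Solent together hold 14% + 62% + 19% = 95% of Northlake, so Maya controls Northlake.
Solent and Vireo and Northlake together hold 7% + 15% + 60% = 82% of Quillon, so Maya controls Quillon.
Northlake and Vireo together hold 73% + 27% = 100% of Auriga, so Maya controls Auriga.
Maya controls 6 companies.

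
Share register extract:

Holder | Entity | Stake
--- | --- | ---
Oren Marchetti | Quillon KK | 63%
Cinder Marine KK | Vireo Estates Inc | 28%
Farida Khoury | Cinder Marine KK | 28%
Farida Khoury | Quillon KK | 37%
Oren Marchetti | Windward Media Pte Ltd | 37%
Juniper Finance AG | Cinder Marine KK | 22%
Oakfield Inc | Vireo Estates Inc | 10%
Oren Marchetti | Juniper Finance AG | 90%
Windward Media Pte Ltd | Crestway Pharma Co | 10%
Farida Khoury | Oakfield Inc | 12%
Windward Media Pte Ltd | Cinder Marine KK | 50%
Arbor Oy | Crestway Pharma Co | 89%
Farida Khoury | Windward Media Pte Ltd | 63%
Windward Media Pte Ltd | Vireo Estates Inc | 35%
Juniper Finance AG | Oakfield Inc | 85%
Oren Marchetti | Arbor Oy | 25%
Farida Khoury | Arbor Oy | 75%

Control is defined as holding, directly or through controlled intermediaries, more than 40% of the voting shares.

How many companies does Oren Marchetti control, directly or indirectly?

3

Oren holds 63% of Quillon, so Oren controls Quillon.
Oren holds 90% of Juniper, so Oren controls Juniper.
Juniper holds 85% of Oakfield, so Oren controls Oakfield.
No other company's threshold is met.
Oren controls 3 companies.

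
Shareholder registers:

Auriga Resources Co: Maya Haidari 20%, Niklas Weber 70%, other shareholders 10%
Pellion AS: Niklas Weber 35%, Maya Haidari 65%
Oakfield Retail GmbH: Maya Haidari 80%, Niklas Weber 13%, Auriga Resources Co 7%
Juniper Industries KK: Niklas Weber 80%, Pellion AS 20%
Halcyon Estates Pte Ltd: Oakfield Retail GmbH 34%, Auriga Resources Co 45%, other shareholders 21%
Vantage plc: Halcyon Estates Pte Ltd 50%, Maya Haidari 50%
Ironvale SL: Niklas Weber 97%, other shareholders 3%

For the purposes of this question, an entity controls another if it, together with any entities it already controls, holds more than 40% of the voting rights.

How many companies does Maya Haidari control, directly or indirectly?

3

Maya holds 65% of Pellion, so Maya controls Pellion.
Maya holds 80% of Oakfield, so Maya controls Oakfield.
Maya holds 50% of Vantage, so Maya controls Vantage.
No other company's threshold is met.
Maya controls 3 companies.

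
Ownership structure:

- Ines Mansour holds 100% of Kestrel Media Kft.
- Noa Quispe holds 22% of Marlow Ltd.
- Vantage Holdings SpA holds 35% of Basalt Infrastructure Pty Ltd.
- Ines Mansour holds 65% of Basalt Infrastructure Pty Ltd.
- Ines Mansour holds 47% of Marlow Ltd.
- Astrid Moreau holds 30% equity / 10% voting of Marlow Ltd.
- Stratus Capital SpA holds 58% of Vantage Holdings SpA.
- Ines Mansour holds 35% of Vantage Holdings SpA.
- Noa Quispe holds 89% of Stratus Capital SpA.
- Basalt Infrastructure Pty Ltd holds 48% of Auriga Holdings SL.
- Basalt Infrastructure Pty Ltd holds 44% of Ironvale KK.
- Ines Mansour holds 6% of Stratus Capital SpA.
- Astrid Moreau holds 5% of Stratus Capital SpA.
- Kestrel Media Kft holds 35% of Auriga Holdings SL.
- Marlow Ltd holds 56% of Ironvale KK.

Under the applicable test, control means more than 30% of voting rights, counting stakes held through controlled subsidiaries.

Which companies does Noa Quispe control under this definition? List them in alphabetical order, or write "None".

Noa holds 89% of Stratus, so Noa controls Stratus.
Stratus holds 58% of Vantage, so Noa controls Vantage.
Vantage holds 35% of Basalt, so Noa controls Basalt.
Basalt holds 48% of Auriga, so Noa controls Auriga.
Basalt holds 44% of Ironvale, so Noa controls Ironvale.
No other company's threshold is met.

Auriga Holdings SL, Basalt Infrastructure Pty Ltd, Ironvale KK, Stratus Capital SpA, Vantage Holdings SpA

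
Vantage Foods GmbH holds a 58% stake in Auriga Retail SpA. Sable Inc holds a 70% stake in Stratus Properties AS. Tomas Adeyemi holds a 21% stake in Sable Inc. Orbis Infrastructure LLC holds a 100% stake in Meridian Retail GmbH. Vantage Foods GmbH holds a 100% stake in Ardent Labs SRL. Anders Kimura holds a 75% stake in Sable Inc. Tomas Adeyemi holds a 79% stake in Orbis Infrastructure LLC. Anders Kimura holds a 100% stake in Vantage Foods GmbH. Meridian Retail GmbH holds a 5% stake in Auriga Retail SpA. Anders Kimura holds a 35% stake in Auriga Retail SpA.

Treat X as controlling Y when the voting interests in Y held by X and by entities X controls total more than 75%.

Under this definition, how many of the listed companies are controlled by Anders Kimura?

3

Anders holds 100% of Vantage, so Anders controls Vantage.
Vantage holds 100% of Ardent, so Anders controls Ardent.
Anders and Vantage together hold 35% + 58% = 93% of Auriga, so Anders controls Auriga.
No other company's threshold is met.
Anders controls 3 companies.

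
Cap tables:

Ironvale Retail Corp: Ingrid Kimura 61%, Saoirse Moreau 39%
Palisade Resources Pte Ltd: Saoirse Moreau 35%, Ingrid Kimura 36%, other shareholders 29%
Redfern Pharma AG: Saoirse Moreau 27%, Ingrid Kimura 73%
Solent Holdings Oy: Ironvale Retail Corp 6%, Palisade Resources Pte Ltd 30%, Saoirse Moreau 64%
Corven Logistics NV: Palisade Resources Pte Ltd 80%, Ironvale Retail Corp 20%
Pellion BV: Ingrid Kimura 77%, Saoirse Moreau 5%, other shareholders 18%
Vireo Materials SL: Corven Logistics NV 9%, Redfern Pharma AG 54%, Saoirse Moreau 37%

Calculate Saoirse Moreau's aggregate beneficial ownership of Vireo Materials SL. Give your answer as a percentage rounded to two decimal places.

54.80%

Saoirse reaches Vireo along 4 paths.
Via Palisade → Corven: 35% × 80% × 9% = 2.52%.
Via Ironvale → Corven: 39% × 20% × 9% = 0.702%.
Via Redfern: 27% × 54% = 14.58%.
Direct stake: 37% = 37%.
Total: 2.52% + 0.702% + 14.58% + 37% = 54.802%.
Rounded: 54.80%.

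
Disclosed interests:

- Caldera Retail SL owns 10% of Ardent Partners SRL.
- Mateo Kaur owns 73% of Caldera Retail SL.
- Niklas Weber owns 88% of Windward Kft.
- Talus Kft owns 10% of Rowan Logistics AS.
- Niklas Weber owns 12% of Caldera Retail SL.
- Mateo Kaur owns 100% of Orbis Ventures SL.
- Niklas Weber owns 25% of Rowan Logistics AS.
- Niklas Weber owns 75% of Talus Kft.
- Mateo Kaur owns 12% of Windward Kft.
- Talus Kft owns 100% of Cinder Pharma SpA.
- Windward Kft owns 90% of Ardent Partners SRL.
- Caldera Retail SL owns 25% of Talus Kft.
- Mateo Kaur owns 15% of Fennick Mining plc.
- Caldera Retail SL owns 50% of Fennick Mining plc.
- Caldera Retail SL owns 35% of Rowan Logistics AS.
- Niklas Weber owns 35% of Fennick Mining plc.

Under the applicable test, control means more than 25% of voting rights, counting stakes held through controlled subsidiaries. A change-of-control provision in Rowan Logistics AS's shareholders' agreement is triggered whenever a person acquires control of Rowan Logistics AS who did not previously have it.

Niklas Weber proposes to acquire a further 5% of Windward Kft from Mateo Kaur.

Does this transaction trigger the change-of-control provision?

No

The purchase adds only to Niklas's holdings (Mateo's stake shrinks), so Niklas is the only person who could newly come to control Rowan.
Niklas holds 75% of Talus, so Niklas controls Talus.
Niklas and Talus together hold 25% + 10% = 35% of Rowan, so Niklas controls Rowan.
So Niklas already controls Rowan before the transaction.
After the purchase, Niklas's direct stake in Windward rises to 88% + 5% = 93%, and Mateo's stake falls to 7%.
Niklas controlled Rowan already, so this is not a new person acquiring control; every other person's position is unchanged or reduced.
No new person acquires control, so the clause is not triggered.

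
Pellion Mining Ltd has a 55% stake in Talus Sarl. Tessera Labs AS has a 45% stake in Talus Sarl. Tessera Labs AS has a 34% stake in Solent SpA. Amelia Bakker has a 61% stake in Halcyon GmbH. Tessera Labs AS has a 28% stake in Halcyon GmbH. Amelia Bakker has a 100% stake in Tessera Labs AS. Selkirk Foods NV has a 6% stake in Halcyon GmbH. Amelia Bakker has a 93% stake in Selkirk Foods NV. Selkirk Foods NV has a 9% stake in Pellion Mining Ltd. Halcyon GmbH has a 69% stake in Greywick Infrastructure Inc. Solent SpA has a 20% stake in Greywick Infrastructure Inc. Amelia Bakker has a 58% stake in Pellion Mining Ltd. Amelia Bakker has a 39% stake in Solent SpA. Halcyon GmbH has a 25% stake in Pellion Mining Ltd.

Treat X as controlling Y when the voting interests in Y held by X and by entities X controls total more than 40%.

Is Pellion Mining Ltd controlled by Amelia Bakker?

Amelia holds 93% of Selkirk, so Amelia controls Selkirk.
Amelia holds 100% of Tessera, so Amelia controls Tessera.
Amelia and Selkirk and Tessera together hold 61% + 6% + 28% = 95% of Halcyon, so Amelia controls Halcyon.
Selkirk and Amelia and Halcyon together hold 9% + 58% + 25% = 92% of Pellion, so Amelia controls Pellion.

Yes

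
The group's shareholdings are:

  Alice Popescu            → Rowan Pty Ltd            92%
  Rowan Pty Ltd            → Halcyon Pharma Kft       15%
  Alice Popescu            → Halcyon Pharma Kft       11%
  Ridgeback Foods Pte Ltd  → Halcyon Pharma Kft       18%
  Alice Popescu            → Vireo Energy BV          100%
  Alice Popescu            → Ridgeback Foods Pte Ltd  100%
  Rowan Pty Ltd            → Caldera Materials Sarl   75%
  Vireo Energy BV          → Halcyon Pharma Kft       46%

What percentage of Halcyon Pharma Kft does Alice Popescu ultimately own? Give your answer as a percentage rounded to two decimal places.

Alice reaches Halcyon along 4 paths.
Direct stake: 11% = 11%.
Via Rowan: 92% × 15% = 13.8%.
Via Vireo: 100% × 46% = 46%.
Via Ridgeback: 100% × 18% = 18%.
Total: 11% + 13.8% + 46% + 18% = 88.8%.
Rounded: 88.80%.

88.80%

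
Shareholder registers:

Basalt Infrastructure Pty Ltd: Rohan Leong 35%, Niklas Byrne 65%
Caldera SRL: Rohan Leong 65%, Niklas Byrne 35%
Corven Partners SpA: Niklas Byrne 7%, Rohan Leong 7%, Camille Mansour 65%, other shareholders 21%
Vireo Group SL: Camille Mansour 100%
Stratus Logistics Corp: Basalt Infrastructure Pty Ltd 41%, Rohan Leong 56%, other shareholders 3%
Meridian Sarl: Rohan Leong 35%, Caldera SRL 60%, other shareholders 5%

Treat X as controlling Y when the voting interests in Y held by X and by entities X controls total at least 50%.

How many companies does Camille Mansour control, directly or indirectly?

Camille holds 65% of Corven, so Camille controls Corven.
Camille holds 100% of Vireo, so Camille controls Vireo.
No other company's threshold is met.
Camille controls 2 companies.

2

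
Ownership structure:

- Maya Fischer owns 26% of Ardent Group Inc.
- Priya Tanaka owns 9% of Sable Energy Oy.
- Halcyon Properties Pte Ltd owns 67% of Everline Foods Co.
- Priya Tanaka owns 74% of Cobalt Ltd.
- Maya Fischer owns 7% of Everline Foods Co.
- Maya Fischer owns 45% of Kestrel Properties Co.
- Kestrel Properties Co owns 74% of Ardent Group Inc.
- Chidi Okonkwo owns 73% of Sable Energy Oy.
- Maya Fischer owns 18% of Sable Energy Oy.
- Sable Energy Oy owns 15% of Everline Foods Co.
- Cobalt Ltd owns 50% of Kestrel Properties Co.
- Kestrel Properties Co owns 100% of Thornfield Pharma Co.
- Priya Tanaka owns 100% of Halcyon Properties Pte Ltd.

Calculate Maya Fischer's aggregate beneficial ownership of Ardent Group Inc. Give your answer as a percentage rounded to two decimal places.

59.30%

Maya reaches Ardent along 2 paths.
Direct stake: 26% = 26%.
Via Kestrel: 45% × 74% = 33.3%.
Total: 26% + 33.3% = 59.3%.
Rounded: 59.30%.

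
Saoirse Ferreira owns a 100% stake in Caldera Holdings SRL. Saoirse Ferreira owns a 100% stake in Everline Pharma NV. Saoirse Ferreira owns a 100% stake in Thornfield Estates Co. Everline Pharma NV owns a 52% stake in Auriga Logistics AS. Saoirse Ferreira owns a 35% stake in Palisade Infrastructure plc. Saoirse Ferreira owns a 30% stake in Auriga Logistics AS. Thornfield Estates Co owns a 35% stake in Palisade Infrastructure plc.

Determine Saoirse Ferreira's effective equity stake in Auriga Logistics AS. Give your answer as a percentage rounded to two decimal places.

82.00%

Saoirse reaches Auriga along 2 paths.
Via Everline: 100% × 52% = 52%.
Direct stake: 30% = 30%.
Total: 52% + 30% = 82%.
Rounded: 82.00%.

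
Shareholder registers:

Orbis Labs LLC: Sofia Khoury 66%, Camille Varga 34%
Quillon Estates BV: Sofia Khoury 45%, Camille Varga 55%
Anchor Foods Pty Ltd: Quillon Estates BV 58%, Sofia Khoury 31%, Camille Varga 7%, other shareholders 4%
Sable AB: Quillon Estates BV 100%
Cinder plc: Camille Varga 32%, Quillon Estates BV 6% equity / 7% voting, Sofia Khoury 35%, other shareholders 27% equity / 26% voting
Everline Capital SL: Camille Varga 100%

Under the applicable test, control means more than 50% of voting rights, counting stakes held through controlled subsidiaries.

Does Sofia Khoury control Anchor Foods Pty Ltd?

No

Sofia holds 66% of Orbis, so Sofia controls Orbis.
In Anchor, Sofia's side holds only 31%, not > 50%.
So Sofia does not control Anchor.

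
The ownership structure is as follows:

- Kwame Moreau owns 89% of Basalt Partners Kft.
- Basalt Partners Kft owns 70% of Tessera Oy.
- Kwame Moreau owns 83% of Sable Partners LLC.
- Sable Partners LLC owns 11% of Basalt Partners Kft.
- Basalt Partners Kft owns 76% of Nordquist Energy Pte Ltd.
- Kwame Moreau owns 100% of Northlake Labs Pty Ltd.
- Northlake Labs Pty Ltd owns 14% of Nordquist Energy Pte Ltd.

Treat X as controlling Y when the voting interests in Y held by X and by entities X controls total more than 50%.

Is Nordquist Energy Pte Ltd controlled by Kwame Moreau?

Yes

Kwame holds 83% of Sable, so Kwame controls Sable.
Sable and Kwame together hold 11% + 89% = 100% of Basalt, so Kwame controls Basalt.
Kwame holds 100% of Northlake, so Kwame controls Northlake.
Northlake and Basalt together hold 14% + 76% = 90% of Nordquist, so Kwame controls Nordquist.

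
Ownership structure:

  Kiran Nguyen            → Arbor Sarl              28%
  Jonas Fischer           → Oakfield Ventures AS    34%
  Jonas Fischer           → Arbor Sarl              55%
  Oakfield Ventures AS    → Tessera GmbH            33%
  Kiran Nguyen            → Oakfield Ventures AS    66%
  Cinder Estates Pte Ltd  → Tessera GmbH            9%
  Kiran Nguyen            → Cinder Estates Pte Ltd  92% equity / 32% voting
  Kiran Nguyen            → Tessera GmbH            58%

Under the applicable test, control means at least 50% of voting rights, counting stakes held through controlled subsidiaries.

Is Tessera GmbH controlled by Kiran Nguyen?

Yes

Kiran holds 66% of Oakfield, so Kiran controls Oakfield.
Kiran and Oakfield together hold 58% + 33% = 91% of Tessera, so Kiran controls Tessera.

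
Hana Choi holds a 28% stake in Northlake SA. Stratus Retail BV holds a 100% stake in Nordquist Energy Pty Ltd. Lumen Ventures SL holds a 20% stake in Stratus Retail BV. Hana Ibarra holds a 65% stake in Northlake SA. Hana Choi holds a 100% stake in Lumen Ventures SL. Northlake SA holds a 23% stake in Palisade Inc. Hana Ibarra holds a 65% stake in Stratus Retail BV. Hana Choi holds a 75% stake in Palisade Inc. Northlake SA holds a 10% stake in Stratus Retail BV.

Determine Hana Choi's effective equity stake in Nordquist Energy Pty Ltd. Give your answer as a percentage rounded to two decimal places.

22.80%

Hana Choi reaches Nordquist along 2 paths.
Via Lumen → Stratus: 100% × 20% × 100% = 20%.
Via Northlake → Stratus: 28% × 10% × 100% = 2.8%.
Total: 20% + 2.8% = 22.8%.
Rounded: 22.80%.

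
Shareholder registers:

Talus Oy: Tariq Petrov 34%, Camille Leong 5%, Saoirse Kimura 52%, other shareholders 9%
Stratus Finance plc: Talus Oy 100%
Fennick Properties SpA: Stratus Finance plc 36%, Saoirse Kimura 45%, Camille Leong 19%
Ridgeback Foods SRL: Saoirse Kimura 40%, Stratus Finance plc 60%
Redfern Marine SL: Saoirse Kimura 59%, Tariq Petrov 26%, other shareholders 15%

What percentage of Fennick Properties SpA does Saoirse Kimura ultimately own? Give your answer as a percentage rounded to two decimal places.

Saoirse reaches Fennick along 2 paths.
Via Talus → Stratus: 52% × 100% × 36% = 18.72%.
Direct stake: 45% = 45%.
Total: 18.72% + 45% = 63.72%.

63.72%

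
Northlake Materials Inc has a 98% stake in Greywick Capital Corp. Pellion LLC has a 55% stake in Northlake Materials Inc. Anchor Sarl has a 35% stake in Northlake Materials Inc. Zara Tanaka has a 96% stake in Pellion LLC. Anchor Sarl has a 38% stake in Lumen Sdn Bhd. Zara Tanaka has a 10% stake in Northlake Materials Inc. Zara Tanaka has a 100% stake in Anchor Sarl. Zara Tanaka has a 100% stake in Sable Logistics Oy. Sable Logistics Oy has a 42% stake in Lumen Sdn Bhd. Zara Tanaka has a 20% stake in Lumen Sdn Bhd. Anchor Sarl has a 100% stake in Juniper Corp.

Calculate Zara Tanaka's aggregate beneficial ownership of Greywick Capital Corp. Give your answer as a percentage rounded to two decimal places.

95.84%

Zara reaches Greywick along 3 paths.
Via Pellion → Northlake: 96% × 55% × 98% = 51.744%.
Via Northlake: 10% × 98% = 9.8%.
Via Anchor → Northlake: 100% × 35% × 98% = 34.3%.
Total: 51.744% + 9.8% + 34.3% = 95.844%.
Rounded: 95.84%.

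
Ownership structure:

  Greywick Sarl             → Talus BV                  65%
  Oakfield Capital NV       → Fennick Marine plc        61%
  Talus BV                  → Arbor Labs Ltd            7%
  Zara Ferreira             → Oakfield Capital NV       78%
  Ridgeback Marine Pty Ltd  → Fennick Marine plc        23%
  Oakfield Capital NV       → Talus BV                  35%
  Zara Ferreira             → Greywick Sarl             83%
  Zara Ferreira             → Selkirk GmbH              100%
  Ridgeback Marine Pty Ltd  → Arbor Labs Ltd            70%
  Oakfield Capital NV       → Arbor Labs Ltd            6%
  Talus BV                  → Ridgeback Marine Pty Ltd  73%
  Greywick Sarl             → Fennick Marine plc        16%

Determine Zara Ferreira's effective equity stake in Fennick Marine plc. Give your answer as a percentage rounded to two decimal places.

74.50%

Zara reaches Fennick along 4 paths.
Via Greywick: 83% × 16% = 13.28%.
Via Oakfield: 78% × 61% = 47.58%.
Via Greywick → Talus → Ridgeback: 83% × 65% × 73% × 23% = 9.058205%.
Via Oakfield → Talus → Ridgeback: 78% × 35% × 73% × 23% = 4.58367%.
Total: 13.28% + 47.58% + 9.058205% + 4.58367% = 74.501875%.
Rounded: 74.50%.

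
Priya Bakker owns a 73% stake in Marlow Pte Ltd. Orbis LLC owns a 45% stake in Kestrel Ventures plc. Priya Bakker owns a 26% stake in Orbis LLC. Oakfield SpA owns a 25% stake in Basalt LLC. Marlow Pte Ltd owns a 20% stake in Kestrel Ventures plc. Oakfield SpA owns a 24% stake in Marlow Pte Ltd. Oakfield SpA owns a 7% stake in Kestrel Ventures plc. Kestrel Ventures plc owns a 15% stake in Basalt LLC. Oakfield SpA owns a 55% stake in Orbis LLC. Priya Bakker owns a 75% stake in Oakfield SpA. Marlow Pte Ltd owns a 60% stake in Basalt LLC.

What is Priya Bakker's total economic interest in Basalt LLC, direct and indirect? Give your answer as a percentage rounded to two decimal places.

81.41%

Priya reaches Basalt along 8 paths.
Via Oakfield → Marlow: 75% × 24% × 60% = 10.8%.
Via Marlow: 73% × 60% = 43.8%.
Via Oakfield: 75% × 25% = 18.75%.
Via Oakfield → Kestrel: 75% × 7% × 15% = 0.7875%.
Via Oakfield → Marlow → Kestrel: 75% × 24% × 20% × 15% = 0.54%.
Via Marlow → Kestrel: 73% × 20% × 15% = 2.19%.
Via Oakfield → Orbis → Kestrel: 75% × 55% × 45% × 15% = 2.784375%.
Via Orbis → Kestrel: 26% × 45% × 15% = 1.755%.
Total: 10.8% + 43.8% + 18.75% + 0.7875% + 0.54% + 2.19% + 2.784375% + 1.755% = 81.406875%.
Rounded: 81.41%.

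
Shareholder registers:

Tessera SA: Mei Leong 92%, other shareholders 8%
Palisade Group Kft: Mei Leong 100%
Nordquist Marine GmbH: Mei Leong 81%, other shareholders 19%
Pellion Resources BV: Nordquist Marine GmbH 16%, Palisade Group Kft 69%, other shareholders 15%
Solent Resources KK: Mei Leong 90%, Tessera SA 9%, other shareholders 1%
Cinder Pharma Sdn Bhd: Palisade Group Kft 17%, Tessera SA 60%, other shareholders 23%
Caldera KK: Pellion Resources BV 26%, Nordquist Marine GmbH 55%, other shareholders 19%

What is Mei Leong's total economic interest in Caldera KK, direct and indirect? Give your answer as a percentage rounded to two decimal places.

Mei reaches Caldera along 3 paths.
Via Nordquist → Pellion: 81% × 16% × 26% = 3.3696%.
Via Palisade → Pellion: 100% × 69% × 26% = 17.94%.
Via Nordquist: 81% × 55% = 44.55%.
Total: 3.3696% + 17.94% + 44.55% = 65.8596%.
Rounded: 65.86%.

65.86%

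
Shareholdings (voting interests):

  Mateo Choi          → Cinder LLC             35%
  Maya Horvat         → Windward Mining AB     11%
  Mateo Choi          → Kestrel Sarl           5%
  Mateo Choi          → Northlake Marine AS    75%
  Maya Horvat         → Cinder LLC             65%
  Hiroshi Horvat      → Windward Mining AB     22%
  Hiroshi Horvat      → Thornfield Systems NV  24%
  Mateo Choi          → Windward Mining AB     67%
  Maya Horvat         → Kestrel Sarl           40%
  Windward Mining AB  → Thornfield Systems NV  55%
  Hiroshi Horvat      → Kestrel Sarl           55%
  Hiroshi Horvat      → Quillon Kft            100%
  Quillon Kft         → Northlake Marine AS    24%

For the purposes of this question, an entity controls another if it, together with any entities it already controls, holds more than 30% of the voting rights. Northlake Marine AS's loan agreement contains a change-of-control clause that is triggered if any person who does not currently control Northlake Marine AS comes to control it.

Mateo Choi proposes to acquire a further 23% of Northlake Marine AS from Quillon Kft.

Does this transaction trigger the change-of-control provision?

The purchase adds only to Mateo's holdings (Quillon's stake shrinks), so Mateo is the only person who could newly come to control Northlake.
Mateo holds 75% of Northlake, so Mateo controls Northlake.
So Mateo already controls Northlake before the transaction.
After the purchase, Mateo's direct stake in Northlake rises to 75% + 23% = 98%, and Quillon's stake falls to 1%.
Mateo controlled Northlake already, so this is not a new person acquiring control; every other person's position is unchanged or reduced.
No new person acquires control, so the clause is not triggered.

No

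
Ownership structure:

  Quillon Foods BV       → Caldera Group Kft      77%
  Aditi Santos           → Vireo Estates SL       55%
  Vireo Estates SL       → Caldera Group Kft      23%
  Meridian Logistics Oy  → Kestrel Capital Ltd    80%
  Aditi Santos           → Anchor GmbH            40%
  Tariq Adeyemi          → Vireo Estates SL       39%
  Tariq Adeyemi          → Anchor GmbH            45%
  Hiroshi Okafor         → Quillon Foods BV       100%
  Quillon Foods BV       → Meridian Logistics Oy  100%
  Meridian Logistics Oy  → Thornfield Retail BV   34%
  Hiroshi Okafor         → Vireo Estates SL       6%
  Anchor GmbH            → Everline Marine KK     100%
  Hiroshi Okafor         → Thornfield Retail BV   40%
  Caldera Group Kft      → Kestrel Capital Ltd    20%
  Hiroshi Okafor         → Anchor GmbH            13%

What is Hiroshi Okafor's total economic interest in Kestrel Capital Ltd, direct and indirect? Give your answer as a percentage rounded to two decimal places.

95.68%

Hiroshi reaches Kestrel along 3 paths.
Via Quillon → Meridian: 100% × 100% × 80% = 80%.
Via Quillon → Caldera: 100% × 77% × 20% = 15.4%.
Via Vireo → Caldera: 6% × 23% × 20% = 0.276%.
Total: 80% + 15.4% + 0.276% = 95.676%.
Rounded: 95.68%.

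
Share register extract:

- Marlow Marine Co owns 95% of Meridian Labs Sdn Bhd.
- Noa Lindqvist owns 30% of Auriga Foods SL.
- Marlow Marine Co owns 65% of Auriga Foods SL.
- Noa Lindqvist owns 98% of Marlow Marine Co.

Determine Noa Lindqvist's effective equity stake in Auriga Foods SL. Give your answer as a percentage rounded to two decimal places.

Noa reaches Auriga along 2 paths.
Via Marlow: 98% × 65% = 63.7%.
Direct stake: 30% = 30%.
Total: 63.7% + 30% = 93.7%.
Rounded: 93.70%.

93.70%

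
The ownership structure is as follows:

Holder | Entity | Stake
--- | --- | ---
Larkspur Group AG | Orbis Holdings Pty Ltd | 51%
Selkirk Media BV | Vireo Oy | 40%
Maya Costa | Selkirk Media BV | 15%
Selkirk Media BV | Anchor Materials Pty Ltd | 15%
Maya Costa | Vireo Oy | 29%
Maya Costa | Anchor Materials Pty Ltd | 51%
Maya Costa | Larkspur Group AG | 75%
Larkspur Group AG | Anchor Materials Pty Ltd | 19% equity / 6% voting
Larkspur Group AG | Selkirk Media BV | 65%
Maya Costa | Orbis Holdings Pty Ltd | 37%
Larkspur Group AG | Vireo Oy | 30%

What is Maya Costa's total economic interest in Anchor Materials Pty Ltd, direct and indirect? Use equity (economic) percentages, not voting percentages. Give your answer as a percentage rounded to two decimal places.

74.81%

Maya reaches Anchor along 4 paths.
Via Selkirk: 15% × 15% = 2.25%.
Via Larkspur → Selkirk: 75% × 65% × 15% = 7.3125%.
Via Larkspur: 75% × 19% = 14.25%.
Direct stake: 51% = 51%.
Total: 2.25% + 7.3125% + 14.25% + 51% = 74.8125%.
Rounded: 74.81%.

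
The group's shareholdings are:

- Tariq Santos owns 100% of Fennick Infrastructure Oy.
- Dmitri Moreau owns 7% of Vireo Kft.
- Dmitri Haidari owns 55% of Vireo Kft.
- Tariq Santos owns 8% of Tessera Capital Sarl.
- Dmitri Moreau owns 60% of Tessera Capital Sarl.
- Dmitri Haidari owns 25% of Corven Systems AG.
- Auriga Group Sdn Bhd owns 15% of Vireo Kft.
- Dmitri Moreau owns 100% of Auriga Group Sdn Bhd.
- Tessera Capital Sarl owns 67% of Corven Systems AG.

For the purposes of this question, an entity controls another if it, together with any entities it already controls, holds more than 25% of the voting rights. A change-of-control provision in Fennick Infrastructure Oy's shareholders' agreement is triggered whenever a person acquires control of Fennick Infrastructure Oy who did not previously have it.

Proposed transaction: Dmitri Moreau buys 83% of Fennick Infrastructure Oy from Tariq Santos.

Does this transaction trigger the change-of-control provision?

Yes

The purchase adds only to Dmitri Moreau's holdings (Tariq's stake shrinks), so Dmitri Moreau is the only person who could newly come to control Fennick.
Dmitri Moreau holds 60% of Tessera, so Dmitri Moreau controls Tessera.
Tessera holds 67% of Corven, so Dmitri Moreau controls Corven.
Dmitri Moreau holds 100% of Auriga, so Dmitri Moreau controls Auriga.
Neither Dmitri Moreau nor any entity Dmitri Moreau controls holds any voting interest in Fennick.
So before the transaction, Dmitri Moreau does not control Fennick.
After the purchase, Dmitri Moreau holds 83% of Fennick directly, and Tariq's stake falls to 17%.
Dmitri Moreau holds 83% of Fennick, so Dmitri Moreau controls Fennick.
Dmitri Moreau did not control Fennick before and does after, so the clause is triggered.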